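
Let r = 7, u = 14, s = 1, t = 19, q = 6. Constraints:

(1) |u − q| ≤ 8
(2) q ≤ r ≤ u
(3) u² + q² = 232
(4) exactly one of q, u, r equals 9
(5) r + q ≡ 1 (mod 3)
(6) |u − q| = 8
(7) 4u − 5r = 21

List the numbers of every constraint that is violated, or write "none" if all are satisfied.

Constraint 4 is violated.

(1) |14 − 6| = 8; 8 ≤ 8 — OK.
(2) values 6 ≤ 7 ≤ 14 — OK.
(3) u² + q² = 14² + 6² = 196 + 36 = 232 — OK.
(4) q=6, u=14, r=7; 0 of them equal 9, not exactly one — violated.
(5) r + q = 13; 13 mod 3 = 1 — OK.
(6) |14 − 6| = 8 — OK.
(7) 4u − 5r = 4(14) − 5(7) = 21 — OK.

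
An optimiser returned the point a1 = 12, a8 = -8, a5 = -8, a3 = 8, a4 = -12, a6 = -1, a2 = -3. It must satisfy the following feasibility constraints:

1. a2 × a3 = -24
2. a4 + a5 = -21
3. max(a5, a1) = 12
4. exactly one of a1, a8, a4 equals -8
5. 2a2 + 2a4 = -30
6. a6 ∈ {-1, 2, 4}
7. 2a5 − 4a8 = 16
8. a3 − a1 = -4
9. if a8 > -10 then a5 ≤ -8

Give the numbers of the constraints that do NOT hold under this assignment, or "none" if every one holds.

Violated: 2.

1. a2 × a3 = -3 × 8 = -24  yes
2. a4 + a5 = -12 + (-8) = -20, not -21  no
3. max(-8, 12) = 12  yes
4. a1=12, a8=-8, a4=-12; 1 of them equals -8  yes
5. 2a2 + 2a4 = 2(-3) + 2(-12) = -30  yes
6. a6 = -1 is in {-1, 2, 4}  yes
7. 2a5 − 4a8 = 2(-8) − 4(-8) = 16  yes
8. a3 − a1 = 8 − 12 = -4  yes
9. a8 = -8 > -10, so we need a5 ≤ -8; a5 = -8 ≤ -8  yes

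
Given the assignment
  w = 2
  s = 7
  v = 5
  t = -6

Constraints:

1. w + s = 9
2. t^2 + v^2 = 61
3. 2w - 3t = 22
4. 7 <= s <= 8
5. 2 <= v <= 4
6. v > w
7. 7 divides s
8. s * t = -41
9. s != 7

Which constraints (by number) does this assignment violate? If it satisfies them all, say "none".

1. w + s = 2 + 7 = 9  ✔
2. t^2 + v^2 = (-6)^2 + 5^2 = 36 + 25 = 61  ✔
3. 2w - 3t = 2(2) - 3(-6) = 22  ✔
4. s = 7 lies in [7, 8]  ✔
5. v = 5 is outside [2, 4]  ✘
6. v = 5, w = 2; 5 > 2  ✔
7. 7 / 7 = 1, so 7 divides 7  ✔
8. s * t = 7 * (-6) = -42, not -41  ✘
9. s = 7, but 7 is required to differ  ✘

Constraints 5, 8, 9 are violated.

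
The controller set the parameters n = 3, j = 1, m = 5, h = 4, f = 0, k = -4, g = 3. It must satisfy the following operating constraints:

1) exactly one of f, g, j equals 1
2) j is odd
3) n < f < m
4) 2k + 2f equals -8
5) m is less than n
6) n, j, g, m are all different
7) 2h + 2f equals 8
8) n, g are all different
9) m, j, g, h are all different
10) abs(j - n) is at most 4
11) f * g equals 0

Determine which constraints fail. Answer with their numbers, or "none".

The assignment fails constraints 3, 5, 6, and 8.

1) f=0, g=3, j=1; 1 of them equals 1 — holds.
2) j = 1 is odd — holds.
3) values 3, 0, 5; n = 3 is not < f = 0 — fails.
4) 2k + 2f = 2(-4) + 2(0) = -8 — holds.
5) m = 5, n = 3; 5 ≥ 3 (want <) — fails.
6) n = g = 3, not all different — fails.
7) 2h + 2f = 2(4) + 2(0) = 8 — holds.
8) n = g = 3, not all different — fails.
9) values 5, 1, 3, 4 are pairwise distinct — holds.
10) abs(1 - 3) = 2; 2 ≤ 4 — holds.
11) f * g = 0 * 3 = 0 — holds.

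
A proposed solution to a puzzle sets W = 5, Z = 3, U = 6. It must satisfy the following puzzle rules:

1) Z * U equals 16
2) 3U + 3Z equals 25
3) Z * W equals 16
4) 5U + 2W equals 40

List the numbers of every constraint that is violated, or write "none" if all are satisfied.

Constraints 1, 2, and 3 do not hold.

1) Z * U = 3 * 6 = 18, not 16 — violated.
2) 3U + 3Z = 3(6) + 3(3) = 27, not 25 — violated.
3) Z * W = 3 * 5 = 15, not 16 — violated.
4) 5U + 2W = 5(6) + 2(5) = 40 — satisfied.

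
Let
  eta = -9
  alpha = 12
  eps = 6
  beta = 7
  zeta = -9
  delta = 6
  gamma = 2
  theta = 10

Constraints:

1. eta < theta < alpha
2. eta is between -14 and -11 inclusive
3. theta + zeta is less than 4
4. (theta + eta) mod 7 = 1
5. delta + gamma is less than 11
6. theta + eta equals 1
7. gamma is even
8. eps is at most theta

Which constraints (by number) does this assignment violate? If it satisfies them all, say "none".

Violated: 2.

1. values -9 < 10 < 12  OK
2. eta = -9 is outside [-14, -11]  FAIL
3. theta + zeta = 10 + (-9) = 1; 1 < 4  OK
4. theta + eta = 1; 1 mod 7 = 1  OK
5. delta + gamma = 6 + 2 = 8; 8 < 11  OK
6. theta + eta = 10 + (-9) = 1  OK
7. gamma = 2 is even  OK
8. eps = 6, theta = 10; 6 ≤ 10  OK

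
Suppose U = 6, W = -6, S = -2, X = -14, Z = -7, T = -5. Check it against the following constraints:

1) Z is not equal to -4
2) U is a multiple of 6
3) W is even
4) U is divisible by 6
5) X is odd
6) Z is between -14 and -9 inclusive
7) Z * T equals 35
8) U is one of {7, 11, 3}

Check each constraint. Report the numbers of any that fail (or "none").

Constraints 5, 6, 8 do not hold.

1) Z = -7, and -7 ≠ -4 — OK.
2) 6 / 6 = 1, so 6 divides 6 — OK.
3) W = -6 is even — OK.
4) 6 / 6 = 1, so 6 divides 6 — OK.
5) X = -14 is even — violated.
6) Z = -7 is outside [-14, -9] — violated.
7) Z * T = -7 * (-5) = 35 — OK.
8) U = 6 is not in {7, 11, 3} — violated.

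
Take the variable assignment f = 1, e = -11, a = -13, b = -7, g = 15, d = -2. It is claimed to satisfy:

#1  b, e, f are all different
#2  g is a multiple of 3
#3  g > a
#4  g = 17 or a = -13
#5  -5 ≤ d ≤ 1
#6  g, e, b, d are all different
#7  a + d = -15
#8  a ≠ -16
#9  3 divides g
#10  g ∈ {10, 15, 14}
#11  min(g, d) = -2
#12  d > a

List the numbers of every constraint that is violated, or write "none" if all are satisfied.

The assignment satisfies every constraint.

#1 values -7, -11, 1 are pairwise distinct  holds
#2 15 / 3 = 5, so 3 divides 15  holds
#3 g = 15, a = -13; 15 > -13  holds
#4 g = 15 ≠ 17, but a = -13 = -13 (second disjunct)  holds
#5 d = -2 lies in [-5, 1]  holds
#6 values 15, -11, -7, -2 are pairwise distinct  holds
#7 a + d = -13 + (-2) = -15  holds
#8 a = -13, and -13 ≠ -16  holds
#9 15 / 3 = 5, so 3 divides 15  holds
#10 g = 15 is in {10, 15, 14}  holds
#11 min(15, -2) = -2  holds
#12 d = -2, a = -13; -2 > -13  holds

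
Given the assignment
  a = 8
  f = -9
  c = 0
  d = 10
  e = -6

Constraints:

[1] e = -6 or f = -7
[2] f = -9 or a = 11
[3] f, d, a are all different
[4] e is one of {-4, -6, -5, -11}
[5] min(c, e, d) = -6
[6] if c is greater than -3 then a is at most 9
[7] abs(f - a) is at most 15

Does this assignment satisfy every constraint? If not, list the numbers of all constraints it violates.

[1] e = -6 = -6 (first disjunct) — holds.
[2] f = -9 = -9 (first disjunct) — holds.
[3] values -9, 10, 8 are pairwise distinct — holds.
[4] e = -6 is in {-4, -6, -5, -11} — holds.
[5] min(0, -6, 10) = -6 — holds.
[6] c = 0 > -3, so we need a ≤ 9; a = 8 ≤ 9 — holds.
[7] abs(-9 - 8) = 17; 17 > 15, exceeds bound 15 — fails.

Constraint 7 is violated.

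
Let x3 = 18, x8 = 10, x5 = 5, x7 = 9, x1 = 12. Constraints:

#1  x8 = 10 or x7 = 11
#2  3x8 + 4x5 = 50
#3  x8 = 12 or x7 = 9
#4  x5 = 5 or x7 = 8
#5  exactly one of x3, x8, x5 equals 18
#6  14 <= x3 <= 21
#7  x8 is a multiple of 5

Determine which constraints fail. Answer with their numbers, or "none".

All constraints are satisfied.

#1 x8 = 10 = 10 (first disjunct)  holds
#2 3x8 + 4x5 = 3(10) + 4(5) = 50  holds
#3 x8 = 10 ≠ 12, but x7 = 9 = 9 (second disjunct)  holds
#4 x5 = 5 = 5 (first disjunct)  holds
#5 x3=18, x8=10, x5=5; 1 of them equals 18  holds
#6 x3 = 18 lies in [14, 21]  holds
#7 10 / 5 = 2, so 5 divides 10  holds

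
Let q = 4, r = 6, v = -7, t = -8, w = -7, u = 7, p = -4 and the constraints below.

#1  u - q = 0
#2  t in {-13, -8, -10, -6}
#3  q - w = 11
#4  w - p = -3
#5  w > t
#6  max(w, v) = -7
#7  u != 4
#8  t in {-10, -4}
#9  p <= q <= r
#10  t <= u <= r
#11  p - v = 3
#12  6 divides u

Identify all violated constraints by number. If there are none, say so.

#1 u - q = 7 - 4 = 3, not 0 — fails.
#2 t = -8 is in {-13, -8, -10, -6} — holds.
#3 q - w = 4 - (-7) = 11 — holds.
#4 w - p = -7 - (-4) = -3 — holds.
#5 w = -7, t = -8; -7 > -8 — holds.
#6 max(-7, -7) = -7 — holds.
#7 u = 7, and 7 ≠ 4 — holds.
#8 t = -8 is not in {-10, -4} — fails.
#9 values -4 <= 4 <= 6 — holds.
#10 values -8, 7, 6; u = 7 is not <= r = 6 — fails.
#11 p - v = -4 - (-7) = 3 — holds.
#12 7 = 6*1 + 1, so 6 does not divide 7 — fails.

Constraints 1, 8, 10, and 12 do not hold.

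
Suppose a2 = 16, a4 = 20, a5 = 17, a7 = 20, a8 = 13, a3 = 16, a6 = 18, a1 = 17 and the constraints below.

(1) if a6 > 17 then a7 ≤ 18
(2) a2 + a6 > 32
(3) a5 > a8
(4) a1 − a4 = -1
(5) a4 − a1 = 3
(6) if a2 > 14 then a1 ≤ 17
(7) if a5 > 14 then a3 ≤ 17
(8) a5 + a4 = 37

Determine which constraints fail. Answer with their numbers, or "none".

Constraints 1 and 4 are violated.

(1) a6 = 18 > 17, so we need a7 ≤ 18; but a7 = 20 > 18 — violated.
(2) a2 + a6 = 16 + 18 = 34; 34 > 32 — OK.
(3) a5 = 17, a8 = 13; 17 > 13 — OK.
(4) a1 − a4 = 17 − 20 = -3, not -1 — violated.
(5) a4 − a1 = 20 − 17 = 3 — OK.
(6) a2 = 16 > 14, so we need a1 ≤ 17; a1 = 17 ≤ 17 — OK.
(7) a5 = 17 > 14, so we need a3 ≤ 17; a3 = 16 ≤ 17 — OK.
(8) a5 + a4 = 17 + 20 = 37 — OK.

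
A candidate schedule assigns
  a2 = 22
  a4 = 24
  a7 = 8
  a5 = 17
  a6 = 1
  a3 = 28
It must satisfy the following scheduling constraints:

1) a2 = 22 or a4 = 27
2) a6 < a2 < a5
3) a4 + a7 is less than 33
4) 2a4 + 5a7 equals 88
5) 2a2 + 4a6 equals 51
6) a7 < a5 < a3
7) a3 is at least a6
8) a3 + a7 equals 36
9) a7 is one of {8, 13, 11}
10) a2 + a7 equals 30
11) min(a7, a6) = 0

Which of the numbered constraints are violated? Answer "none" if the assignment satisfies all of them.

Violated: 2, 5, 11.

1) a2 = 22 = 22 (first disjunct) — OK.
2) values 1, 22, 17; a2 = 22 is not < a5 = 17 — violated.
3) a4 + a7 = 24 + 8 = 32; 32 < 33 — OK.
4) 2a4 + 5a7 = 2(24) + 5(8) = 88 — OK.
5) 2a2 + 4a6 = 2(22) + 4(1) = 48, not 51 — violated.
6) values 8 < 17 < 28 — OK.
7) a3 = 28, a6 = 1; 28 ≥ 1 — OK.
8) a3 + a7 = 28 + 8 = 36 — OK.
9) a7 = 8 is in {8, 13, 11} — OK.
10) a2 + a7 = 22 + 8 = 30 — OK.
11) min(8, 1) = 1, not 0 — violated.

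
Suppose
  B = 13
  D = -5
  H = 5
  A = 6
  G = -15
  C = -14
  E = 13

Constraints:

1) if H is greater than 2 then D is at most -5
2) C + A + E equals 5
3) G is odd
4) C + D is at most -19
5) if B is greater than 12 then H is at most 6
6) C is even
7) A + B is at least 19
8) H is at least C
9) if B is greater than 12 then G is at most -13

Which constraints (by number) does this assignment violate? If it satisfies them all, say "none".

1) H = 5 > 2, so we need D ≤ -5; D = -5 ≤ -5 — holds.
2) C + A + E = -14 + 6 + 13 = 5 — holds.
3) G = -15 is odd — holds.
4) C + D = -14 + (-5) = -19; -19 ≤ -19 — holds.
5) B = 13 > 12, so we need H ≤ 6; H = 5 ≤ 6 — holds.
6) C = -14 is even — holds.
7) A + B = 6 + 13 = 19; 19 ≥ 19 — holds.
8) H = 5, C = -14; 5 ≥ -14 — holds.
9) B = 13 > 12, so we need G ≤ -13; G = -15 ≤ -13 — holds.

Yes — all constraints hold.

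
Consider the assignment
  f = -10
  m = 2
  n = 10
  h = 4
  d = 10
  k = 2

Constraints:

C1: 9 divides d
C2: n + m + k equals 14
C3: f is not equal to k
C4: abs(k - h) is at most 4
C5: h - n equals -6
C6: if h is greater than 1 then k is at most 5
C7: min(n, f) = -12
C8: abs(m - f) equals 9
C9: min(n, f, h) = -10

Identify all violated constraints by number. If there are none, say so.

Constraints 1, 7, 8 do not hold.

C1: 10 = 9*1 + 1, so 9 does not divide 10  false
C2: n + m + k = 10 + 2 + 2 = 14  true
C3: f = -10, k = 2; distinct  true
C4: abs(2 - 4) = 2; 2 ≤ 4  true
C5: h - n = 4 - 10 = -6  true
C6: h = 4 > 1, so we need k ≤ 5; k = 2 ≤ 5  true
C7: min(10, -10) = -10, not -12  false
C8: abs(2 - (-10)) = 12, not 9  false
C9: min(10, -10, 4) = -10  true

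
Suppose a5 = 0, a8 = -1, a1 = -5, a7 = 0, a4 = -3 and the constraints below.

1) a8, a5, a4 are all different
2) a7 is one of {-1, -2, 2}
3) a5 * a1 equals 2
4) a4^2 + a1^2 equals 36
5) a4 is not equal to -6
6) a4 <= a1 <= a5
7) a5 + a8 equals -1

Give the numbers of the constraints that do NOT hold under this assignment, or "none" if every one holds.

Constraints 2, 3, 4, 6 do not hold.

1) values -1, 0, -3 are pairwise distinct  ✔
2) a7 = 0 is not in {-1, -2, 2}  ✘
3) a5 * a1 = 0 * (-5) = 0, not 2  ✘
4) a4^2 + a1^2 = (-3)^2 + (-5)^2 = 9 + 25 = 34, not 36  ✘
5) a4 = -3, and -3 ≠ -6  ✔
6) values -3, -5, 0; a4 = -3 is not <= a1 = -5  ✘
7) a5 + a8 = 0 + (-1) = -1  ✔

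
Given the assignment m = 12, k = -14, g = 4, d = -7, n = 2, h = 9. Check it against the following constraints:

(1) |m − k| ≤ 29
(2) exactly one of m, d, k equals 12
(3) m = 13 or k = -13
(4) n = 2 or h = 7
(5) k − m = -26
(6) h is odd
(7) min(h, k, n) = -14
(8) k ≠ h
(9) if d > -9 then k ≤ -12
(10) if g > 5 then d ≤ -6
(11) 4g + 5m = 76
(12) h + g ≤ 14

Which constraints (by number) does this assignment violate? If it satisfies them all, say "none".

(1) |12 − (-14)| = 26; 26 ≤ 29 — holds.
(2) m=12, d=-7, k=-14; 1 of them equals 12 — holds.
(3) m = 12 ≠ 13 and k = -14 ≠ -13; both disjuncts false — does not hold.
(4) n = 2 = 2 (first disjunct) — holds.
(5) k − m = -14 − 12 = -26 — holds.
(6) h = 9 is odd — holds.
(7) min(9, -14, 2) = -14 — holds.
(8) k = -14, h = 9; distinct — holds.
(9) d = -7 > -9, so we need k ≤ -12; k = -14 ≤ -12 — holds.
(10) g = 4, not > 5; antecedent false, conditional vacuously true — holds.
(11) 4g + 5m = 4(4) + 5(12) = 76 — holds.
(12) h + g = 9 + 4 = 13; 13 ≤ 14 — holds.

The assignment fails constraint 3.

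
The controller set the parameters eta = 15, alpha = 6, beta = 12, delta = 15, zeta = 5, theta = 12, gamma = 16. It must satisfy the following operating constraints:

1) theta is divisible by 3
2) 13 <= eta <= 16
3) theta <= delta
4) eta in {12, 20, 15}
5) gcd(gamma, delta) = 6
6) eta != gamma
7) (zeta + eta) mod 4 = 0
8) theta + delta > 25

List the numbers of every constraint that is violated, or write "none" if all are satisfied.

1) 12 / 3 = 4, so 3 divides 12  true
2) eta = 15 lies in [13, 16]  true
3) theta = 12, delta = 15; 12 ≤ 15  true
4) eta = 15 is in {12, 20, 15}  true
5) gcd(16, 15) = 1, not 6  false
6) eta = 15, gamma = 16; distinct  true
7) zeta + eta = 20; 20 mod 4 = 0  true
8) theta + delta = 12 + 15 = 27; 27 > 25  true

Constraint 5 does not hold.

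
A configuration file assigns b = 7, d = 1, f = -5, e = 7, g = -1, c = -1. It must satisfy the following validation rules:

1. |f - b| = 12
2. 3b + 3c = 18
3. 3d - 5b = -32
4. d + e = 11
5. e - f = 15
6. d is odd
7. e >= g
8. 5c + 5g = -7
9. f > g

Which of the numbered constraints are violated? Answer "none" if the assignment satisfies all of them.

The assignment fails constraints 4, 5, 8, and 9.

1. |-5 - 7| = 12 — holds.
2. 3b + 3c = 3(7) + 3(-1) = 18 — holds.
3. 3d - 5b = 3(1) - 5(7) = -32 — holds.
4. d + e = 1 + 7 = 8, not 11 — fails.
5. e - f = 7 - (-5) = 12, not 15 — fails.
6. d = 1 is odd — holds.
7. e = 7, g = -1; 7 ≥ -1 — holds.
8. 5c + 5g = 5(-1) + 5(-1) = -10, not -7 — fails.
9. f = -5, g = -1; -5 ≤ -1 (want >) — fails.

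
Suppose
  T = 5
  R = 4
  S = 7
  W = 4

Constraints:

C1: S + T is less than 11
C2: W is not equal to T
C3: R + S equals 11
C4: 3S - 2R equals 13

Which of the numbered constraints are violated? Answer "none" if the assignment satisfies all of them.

No — constraint 1 is not satisfied.

C1: S + T = 7 + 5 = 12; 12 ≥ 11, bound 11 not met — violated.
C2: W = 4, T = 5; distinct — OK.
C3: R + S = 4 + 7 = 11 — OK.
C4: 3S - 2R = 3(7) - 2(4) = 13 — OK.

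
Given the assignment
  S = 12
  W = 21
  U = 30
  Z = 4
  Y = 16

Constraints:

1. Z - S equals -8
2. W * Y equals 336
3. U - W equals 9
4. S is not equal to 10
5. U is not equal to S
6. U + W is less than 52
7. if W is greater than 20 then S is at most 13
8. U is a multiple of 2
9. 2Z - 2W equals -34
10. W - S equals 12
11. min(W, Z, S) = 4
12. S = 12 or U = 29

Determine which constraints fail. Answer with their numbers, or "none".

1. Z - S = 4 - 12 = -8 — holds.
2. W * Y = 21 * 16 = 336 — holds.
3. U - W = 30 - 21 = 9 — holds.
4. S = 12, and 12 ≠ 10 — holds.
5. U = 30, S = 12; distinct — holds.
6. U + W = 30 + 21 = 51; 51 < 52 — holds.
7. W = 21 > 20, so we need S ≤ 13; S = 12 ≤ 13 — holds.
8. 30 / 2 = 15, so 2 divides 30 — holds.
9. 2Z - 2W = 2(4) - 2(21) = -34 — holds.
10. W - S = 21 - 12 = 9, not 12 — does not hold.
11. min(21, 4, 12) = 4 — holds.
12. S = 12 = 12 (first disjunct) — holds.

Violated: 10.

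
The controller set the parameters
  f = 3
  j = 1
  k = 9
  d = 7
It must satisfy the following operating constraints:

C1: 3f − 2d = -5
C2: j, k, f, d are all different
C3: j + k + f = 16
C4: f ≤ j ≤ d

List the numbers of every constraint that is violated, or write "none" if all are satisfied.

The assignment fails constraints 3 and 4.

C1: 3f − 2d = 3(3) − 2(7) = -5 — OK.
C2: values 1, 9, 3, 7 are pairwise distinct — OK.
C3: j + k + f = 1 + 9 + 3 = 13, not 16 — violated.
C4: values 3, 1, 7; f = 3 is not ≤ j = 1 — violated.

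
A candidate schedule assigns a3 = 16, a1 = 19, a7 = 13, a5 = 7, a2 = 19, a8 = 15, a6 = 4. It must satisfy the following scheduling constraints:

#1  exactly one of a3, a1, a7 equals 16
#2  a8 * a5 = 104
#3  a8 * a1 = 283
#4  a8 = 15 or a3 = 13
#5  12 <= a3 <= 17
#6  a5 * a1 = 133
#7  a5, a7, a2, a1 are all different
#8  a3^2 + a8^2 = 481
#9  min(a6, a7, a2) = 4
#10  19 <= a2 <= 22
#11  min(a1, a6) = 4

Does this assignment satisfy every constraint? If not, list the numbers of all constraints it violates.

Constraints 2, 3, and 7 do not hold.

#1 a3=16, a1=19, a7=13; 1 of them equals 16 — satisfied.
#2 a8 * a5 = 15 * 7 = 105, not 104 — violated.
#3 a8 * a1 = 15 * 19 = 285, not 283 — violated.
#4 a8 = 15 = 15 (first disjunct) — satisfied.
#5 a3 = 16 lies in [12, 17] — satisfied.
#6 a5 * a1 = 7 * 19 = 133 — satisfied.
#7 a2 = a1 = 19, not all different — violated.
#8 a3^2 + a8^2 = 16^2 + 15^2 = 256 + 225 = 481 — satisfied.
#9 min(4, 13, 19) = 4 — satisfied.
#10 a2 = 19 lies in [19, 22] — satisfied.
#11 min(19, 4) = 4 — satisfied.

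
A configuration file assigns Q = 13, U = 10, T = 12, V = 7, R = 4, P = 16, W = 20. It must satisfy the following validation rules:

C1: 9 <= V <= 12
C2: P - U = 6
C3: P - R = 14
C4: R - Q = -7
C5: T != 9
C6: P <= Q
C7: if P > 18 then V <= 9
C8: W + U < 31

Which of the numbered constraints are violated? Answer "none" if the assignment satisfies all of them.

Violated: 1, 3, 4, and 6.

C1: V = 7 is outside [9, 12] — fails.
C2: P - U = 16 - 10 = 6 — holds.
C3: P - R = 16 - 4 = 12, not 14 — fails.
C4: R - Q = 4 - 13 = -9, not -7 — fails.
C5: T = 12, and 12 ≠ 9 — holds.
C6: P = 16, Q = 13; 16 > 13 (want ≤) — fails.
C7: P = 16, not > 18; antecedent false, conditional vacuously true — holds.
C8: W + U = 20 + 10 = 30; 30 < 31 — holds.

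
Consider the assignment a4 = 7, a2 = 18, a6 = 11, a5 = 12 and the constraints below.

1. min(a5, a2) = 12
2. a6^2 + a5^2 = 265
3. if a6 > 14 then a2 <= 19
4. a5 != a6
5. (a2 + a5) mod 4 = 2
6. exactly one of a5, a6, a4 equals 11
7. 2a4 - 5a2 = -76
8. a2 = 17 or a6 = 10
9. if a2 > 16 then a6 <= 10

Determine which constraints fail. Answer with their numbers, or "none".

1. min(12, 18) = 12 — satisfied.
2. a6^2 + a5^2 = 11^2 + 12^2 = 121 + 144 = 265 — satisfied.
3. a6 = 11, not > 14; antecedent false, conditional vacuously true — satisfied.
4. a5 = 12, a6 = 11; distinct — satisfied.
5. a2 + a5 = 30; 30 mod 4 = 2 — satisfied.
6. a5=12, a6=11, a4=7; 1 of them equals 11 — satisfied.
7. 2a4 - 5a2 = 2(7) - 5(18) = -76 — satisfied.
8. a2 = 18 ≠ 17 and a6 = 11 ≠ 10; both disjuncts false — violated.
9. a2 = 18 > 16, so we need a6 ≤ 10; but a6 = 11 > 10 — violated.

Violated: 8, 9.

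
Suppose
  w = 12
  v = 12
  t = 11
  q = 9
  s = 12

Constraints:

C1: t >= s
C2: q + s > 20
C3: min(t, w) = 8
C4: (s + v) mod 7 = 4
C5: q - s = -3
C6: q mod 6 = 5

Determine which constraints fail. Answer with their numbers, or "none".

C1: t = 11, s = 12; 11 < 12 (want ≥)  ✗
C2: q + s = 9 + 12 = 21; 21 > 20  ✓
C3: min(11, 12) = 11, not 8  ✗
C4: s + v = 24; 24 mod 7 = 3, not 4  ✗
C5: q - s = 9 - 12 = -3  ✓
C6: 9 mod 6 = 3, not 5  ✗

Constraints 1, 3, 4, and 6 are violated.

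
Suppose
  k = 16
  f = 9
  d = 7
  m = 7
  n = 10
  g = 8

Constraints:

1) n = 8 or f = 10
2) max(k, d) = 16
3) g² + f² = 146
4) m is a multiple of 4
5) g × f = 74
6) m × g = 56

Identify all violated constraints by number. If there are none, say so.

Constraints 1, 3, 4, 5 are violated.

1) n = 10 ≠ 8 and f = 9 ≠ 10; both disjuncts false  ✘
2) max(16, 7) = 16  ✔
3) g² + f² = 8² + 9² = 64 + 81 = 145, not 146  ✘
4) 7 = 4×1 + 3, so 4 does not divide 7  ✘
5) g × f = 8 × 9 = 72, not 74  ✘
6) m × g = 7 × 8 = 56  ✔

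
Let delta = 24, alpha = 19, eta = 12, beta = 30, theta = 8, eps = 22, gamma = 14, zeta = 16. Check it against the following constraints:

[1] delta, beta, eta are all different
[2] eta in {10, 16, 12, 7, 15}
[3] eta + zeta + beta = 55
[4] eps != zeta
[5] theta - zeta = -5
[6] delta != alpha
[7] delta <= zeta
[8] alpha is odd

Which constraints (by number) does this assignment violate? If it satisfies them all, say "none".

The assignment fails constraints 3, 5, and 7.

[1] values 24, 30, 12 are pairwise distinct — OK.
[2] eta = 12 is in {10, 16, 12, 7, 15} — OK.
[3] eta + zeta + beta = 12 + 16 + 30 = 58, not 55 — violated.
[4] eps = 22, zeta = 16; distinct — OK.
[5] theta - zeta = 8 - 16 = -8, not -5 — violated.
[6] delta = 24, alpha = 19; distinct — OK.
[7] delta = 24, zeta = 16; 24 > 16 (want ≤) — violated.
[8] alpha = 19 is odd — OK.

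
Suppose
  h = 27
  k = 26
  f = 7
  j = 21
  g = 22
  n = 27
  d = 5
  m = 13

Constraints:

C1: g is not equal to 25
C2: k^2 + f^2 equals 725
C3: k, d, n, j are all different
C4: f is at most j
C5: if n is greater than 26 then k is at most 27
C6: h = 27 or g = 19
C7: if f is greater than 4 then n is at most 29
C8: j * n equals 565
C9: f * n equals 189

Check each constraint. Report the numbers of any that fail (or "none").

The assignment fails constraint 8.

C1: g = 22, and 22 ≠ 25 — holds.
C2: k^2 + f^2 = 26^2 + 7^2 = 676 + 49 = 725 — holds.
C3: values 26, 5, 27, 21 are pairwise distinct — holds.
C4: f = 7, j = 21; 7 ≤ 21 — holds.
C5: n = 27 > 26, so we need k ≤ 27; k = 26 ≤ 27 — holds.
C6: h = 27 = 27 (first disjunct) — holds.
C7: f = 7 > 4, so we need n ≤ 29; n = 27 ≤ 29 — holds.
C8: j * n = 21 * 27 = 567, not 565 — fails.
C9: f * n = 7 * 27 = 189 — holds.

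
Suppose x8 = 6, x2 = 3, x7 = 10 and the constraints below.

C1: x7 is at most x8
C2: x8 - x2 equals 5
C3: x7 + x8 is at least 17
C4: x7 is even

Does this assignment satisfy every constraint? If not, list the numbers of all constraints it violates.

C1: x7 = 10, x8 = 6; 10 > 6 (want ≤)  fails
C2: x8 - x2 = 6 - 3 = 3, not 5  fails
C3: x7 + x8 = 10 + 6 = 16; 16 < 17, bound 17 not met  fails
C4: x7 = 10 is even  holds

Constraints 1, 2, and 3 are violated.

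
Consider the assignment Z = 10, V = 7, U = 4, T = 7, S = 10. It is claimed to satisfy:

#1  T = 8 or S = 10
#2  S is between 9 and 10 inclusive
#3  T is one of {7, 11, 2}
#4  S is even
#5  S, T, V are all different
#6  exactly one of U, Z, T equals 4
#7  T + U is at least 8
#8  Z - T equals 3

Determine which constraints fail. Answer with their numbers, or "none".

The assignment fails constraint 5.

#1 T = 7 ≠ 8, but S = 10 = 10 (second disjunct) — satisfied.
#2 S = 10 lies in [9, 10] — satisfied.
#3 T = 7 is in {7, 11, 2} — satisfied.
#4 S = 10 is even — satisfied.
#5 T = V = 7, not all different — violated.
#6 U=4, Z=10, T=7; 1 of them equals 4 — satisfied.
#7 T + U = 7 + 4 = 11; 11 ≥ 8 — satisfied.
#8 Z - T = 10 - 7 = 3 — satisfied.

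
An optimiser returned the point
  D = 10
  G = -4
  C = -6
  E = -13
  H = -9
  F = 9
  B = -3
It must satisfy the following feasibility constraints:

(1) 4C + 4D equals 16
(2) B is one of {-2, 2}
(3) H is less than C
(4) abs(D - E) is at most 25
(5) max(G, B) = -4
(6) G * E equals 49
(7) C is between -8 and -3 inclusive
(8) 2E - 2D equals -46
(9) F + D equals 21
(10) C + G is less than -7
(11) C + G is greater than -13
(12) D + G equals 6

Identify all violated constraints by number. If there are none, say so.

The assignment fails constraints 2, 5, 6, and 9.

(1) 4C + 4D = 4(-6) + 4(10) = 16 — holds.
(2) B = -3 is not in {-2, 2} — fails.
(3) H = -9, C = -6; -9 < -6 — holds.
(4) abs(10 - (-13)) = 23; 23 ≤ 25 — holds.
(5) max(-4, -3) = -3, not -4 — fails.
(6) G * E = -4 * (-13) = 52, not 49 — fails.
(7) C = -6 lies in [-8, -3] — holds.
(8) 2E - 2D = 2(-13) - 2(10) = -46 — holds.
(9) F + D = 9 + 10 = 19, not 21 — fails.
(10) C + G = -6 + (-4) = -10; -10 < -7 — holds.
(11) C + G = -6 + (-4) = -10; -10 > -13 — holds.
(12) D + G = 10 + (-4) = 6 — holds.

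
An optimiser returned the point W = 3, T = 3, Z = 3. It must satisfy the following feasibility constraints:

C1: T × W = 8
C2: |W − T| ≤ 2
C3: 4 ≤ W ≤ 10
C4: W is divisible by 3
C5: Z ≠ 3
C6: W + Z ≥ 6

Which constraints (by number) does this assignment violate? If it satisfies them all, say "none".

The assignment fails constraints 1, 3, and 5.

C1: T × W = 3 × 3 = 9, not 8  FAIL
C2: |3 − 3| = 0; 0 ≤ 2  OK
C3: W = 3 is outside [4, 10]  FAIL
C4: 3 / 3 = 1, so 3 divides 3  OK
C5: Z = 3, but 3 is required to differ  FAIL
C6: W + Z = 3 + 3 = 6; 6 ≥ 6  OK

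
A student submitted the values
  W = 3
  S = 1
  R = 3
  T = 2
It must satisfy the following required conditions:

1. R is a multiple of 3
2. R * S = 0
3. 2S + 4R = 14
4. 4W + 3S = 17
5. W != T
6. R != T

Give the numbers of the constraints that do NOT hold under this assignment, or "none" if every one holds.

Constraints 2 and 4 are violated.

1. 3 / 3 = 1, so 3 divides 3  holds
2. R * S = 3 * 1 = 3, not 0  fails
3. 2S + 4R = 2(1) + 4(3) = 14  holds
4. 4W + 3S = 4(3) + 3(1) = 15, not 17  fails
5. W = 3, T = 2; distinct  holds
6. R = 3, T = 2; distinct  holds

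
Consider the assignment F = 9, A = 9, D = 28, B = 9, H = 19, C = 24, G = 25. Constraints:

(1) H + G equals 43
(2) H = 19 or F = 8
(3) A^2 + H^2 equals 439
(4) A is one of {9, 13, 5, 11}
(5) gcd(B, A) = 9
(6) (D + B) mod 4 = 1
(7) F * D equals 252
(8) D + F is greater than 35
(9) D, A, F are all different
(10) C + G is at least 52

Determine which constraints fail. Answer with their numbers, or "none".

(1) H + G = 19 + 25 = 44, not 43  no
(2) H = 19 = 19 (first disjunct)  yes
(3) A^2 + H^2 = 9^2 + 19^2 = 81 + 361 = 442, not 439  no
(4) A = 9 is in {9, 13, 5, 11}  yes
(5) gcd(9, 9) = 9  yes
(6) D + B = 37; 37 mod 4 = 1  yes
(7) F * D = 9 * 28 = 252  yes
(8) D + F = 28 + 9 = 37; 37 > 35  yes
(9) A = F = 9, not all different  no
(10) C + G = 24 + 25 = 49; 49 < 52, bound 52 not met  no

Constraints 1, 3, 9, and 10 do not hold.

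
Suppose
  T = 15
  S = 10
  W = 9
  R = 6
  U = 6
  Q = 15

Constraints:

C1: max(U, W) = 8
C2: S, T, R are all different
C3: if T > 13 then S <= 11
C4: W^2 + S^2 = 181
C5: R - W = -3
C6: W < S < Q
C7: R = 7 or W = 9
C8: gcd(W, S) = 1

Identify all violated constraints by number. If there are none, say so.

C1: max(6, 9) = 9, not 8 — violated.
C2: values 10, 15, 6 are pairwise distinct — satisfied.
C3: T = 15 > 13, so we need S ≤ 11; S = 10 ≤ 11 — satisfied.
C4: W^2 + S^2 = 9^2 + 10^2 = 81 + 100 = 181 — satisfied.
C5: R - W = 6 - 9 = -3 — satisfied.
C6: values 9 < 10 < 15 — satisfied.
C7: R = 6 ≠ 7, but W = 9 = 9 (second disjunct) — satisfied.
C8: gcd(9, 10) = 1 — satisfied.

No — constraint 1 is not satisfied.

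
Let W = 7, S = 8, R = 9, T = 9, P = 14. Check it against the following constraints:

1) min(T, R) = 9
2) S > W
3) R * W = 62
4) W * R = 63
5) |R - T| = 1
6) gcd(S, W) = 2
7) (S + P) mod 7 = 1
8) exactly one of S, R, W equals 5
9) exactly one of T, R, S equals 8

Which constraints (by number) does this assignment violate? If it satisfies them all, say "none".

No — constraints 3, 5, 6, 8 are not satisfied.

1) min(9, 9) = 9 — OK.
2) S = 8, W = 7; 8 > 7 — OK.
3) R * W = 9 * 7 = 63, not 62 — violated.
4) W * R = 7 * 9 = 63 — OK.
5) |9 - 9| = 0, not 1 — violated.
6) gcd(8, 7) = 1, not 2 — violated.
7) S + P = 22; 22 mod 7 = 1 — OK.
8) S=8, R=9, W=7; 0 of them equal 5, not exactly one — violated.
9) T=9, R=9, S=8; 1 of them equals 8 — OK.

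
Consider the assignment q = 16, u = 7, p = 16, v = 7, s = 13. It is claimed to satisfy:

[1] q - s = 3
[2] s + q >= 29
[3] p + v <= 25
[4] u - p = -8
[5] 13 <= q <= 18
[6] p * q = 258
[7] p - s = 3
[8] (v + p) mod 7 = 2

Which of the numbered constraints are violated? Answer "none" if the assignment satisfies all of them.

No — constraints 4 and 6 are not satisfied.

[1] q - s = 16 - 13 = 3  ✔
[2] s + q = 13 + 16 = 29; 29 ≥ 29  ✔
[3] p + v = 16 + 7 = 23; 23 ≤ 25  ✔
[4] u - p = 7 - 16 = -9, not -8  ✘
[5] q = 16 lies in [13, 18]  ✔
[6] p * q = 16 * 16 = 256, not 258  ✘
[7] p - s = 16 - 13 = 3  ✔
[8] v + p = 23; 23 mod 7 = 2  ✔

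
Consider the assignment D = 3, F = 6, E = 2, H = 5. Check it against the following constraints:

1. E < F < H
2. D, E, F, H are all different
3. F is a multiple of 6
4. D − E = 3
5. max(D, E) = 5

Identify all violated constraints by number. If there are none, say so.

1. values 2, 6, 5; F = 6 is not < H = 5  no
2. values 3, 2, 6, 5 are pairwise distinct  yes
3. 6 / 6 = 1, so 6 divides 6  yes
4. D − E = 3 − 2 = 1, not 3  no
5. max(3, 2) = 3, not 5  no

The assignment fails constraints 1, 4, and 5.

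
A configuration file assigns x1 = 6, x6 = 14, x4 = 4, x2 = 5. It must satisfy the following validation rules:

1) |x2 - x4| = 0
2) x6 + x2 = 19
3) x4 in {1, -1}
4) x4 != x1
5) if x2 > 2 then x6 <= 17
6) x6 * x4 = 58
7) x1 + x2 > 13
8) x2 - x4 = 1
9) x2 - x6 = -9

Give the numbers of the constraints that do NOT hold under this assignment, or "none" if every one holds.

No — constraints 1, 3, 6, and 7 are not satisfied.

1) |5 - 4| = 1, not 0 — fails.
2) x6 + x2 = 14 + 5 = 19 — holds.
3) x4 = 4 is not in {1, -1} — fails.
4) x4 = 4, x1 = 6; distinct — holds.
5) x2 = 5 > 2, so we need x6 ≤ 17; x6 = 14 ≤ 17 — holds.
6) x6 * x4 = 14 * 4 = 56, not 58 — fails.
7) x1 + x2 = 6 + 5 = 11; 11 ≤ 13, bound 13 not met — fails.
8) x2 - x4 = 5 - 4 = 1 — holds.
9) x2 - x6 = 5 - 14 = -9 — holds.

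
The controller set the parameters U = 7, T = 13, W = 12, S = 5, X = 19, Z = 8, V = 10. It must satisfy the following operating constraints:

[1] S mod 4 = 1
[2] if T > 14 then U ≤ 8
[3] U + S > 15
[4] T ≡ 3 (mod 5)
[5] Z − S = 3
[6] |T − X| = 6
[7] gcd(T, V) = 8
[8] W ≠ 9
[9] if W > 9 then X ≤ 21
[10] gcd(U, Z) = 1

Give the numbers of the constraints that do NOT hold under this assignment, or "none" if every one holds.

[1] 5 mod 4 = 1  ✓
[2] T = 13, not > 14; antecedent false, conditional vacuously true  ✓
[3] U + S = 7 + 5 = 12; 12 ≤ 15, bound 15 not met  ✗
[4] 13 mod 5 = 3  ✓
[5] Z − S = 8 − 5 = 3  ✓
[6] |13 − 19| = 6  ✓
[7] gcd(13, 10) = 1, not 8  ✗
[8] W = 12, and 12 ≠ 9  ✓
[9] W = 12 > 9, so we need X ≤ 21; X = 19 ≤ 21  ✓
[10] gcd(7, 8) = 1  ✓

Violated: 3, 7.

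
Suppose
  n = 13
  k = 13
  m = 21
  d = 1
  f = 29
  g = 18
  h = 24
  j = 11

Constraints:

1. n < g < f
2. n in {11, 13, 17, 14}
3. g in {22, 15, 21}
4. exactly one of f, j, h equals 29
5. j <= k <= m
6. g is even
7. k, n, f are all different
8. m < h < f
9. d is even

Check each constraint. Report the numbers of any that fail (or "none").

No — constraints 3, 7, 9 are not satisfied.

1. values 13 < 18 < 29  true
2. n = 13 is in {11, 13, 17, 14}  true
3. g = 18 is not in {22, 15, 21}  false
4. f=29, j=11, h=24; 1 of them equals 29  true
5. values 11 <= 13 <= 21  true
6. g = 18 is even  true
7. k = n = 13, not all different  false
8. values 21 < 24 < 29  true
9. d = 1 is odd  false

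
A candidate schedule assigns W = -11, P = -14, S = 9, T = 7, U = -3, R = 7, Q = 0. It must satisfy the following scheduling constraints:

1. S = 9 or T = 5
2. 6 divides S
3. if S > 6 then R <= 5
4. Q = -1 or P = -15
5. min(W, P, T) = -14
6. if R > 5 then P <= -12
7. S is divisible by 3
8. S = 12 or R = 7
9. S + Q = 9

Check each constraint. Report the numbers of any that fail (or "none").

1. S = 9 = 9 (first disjunct) — satisfied.
2. 9 = 6*1 + 3, so 6 does not divide 9 — violated.
3. S = 9 > 6, so we need R ≤ 5; but R = 7 > 5 — violated.
4. Q = 0 ≠ -1 and P = -14 ≠ -15; both disjuncts false — violated.
5. min(-11, -14, 7) = -14 — satisfied.
6. R = 7 > 5, so we need P ≤ -12; P = -14 ≤ -12 — satisfied.
7. 9 / 3 = 3, so 3 divides 9 — satisfied.
8. S = 9 ≠ 12, but R = 7 = 7 (second disjunct) — satisfied.
9. S + Q = 9 + 0 = 9 — satisfied.

Constraints 2, 3, and 4 are violated.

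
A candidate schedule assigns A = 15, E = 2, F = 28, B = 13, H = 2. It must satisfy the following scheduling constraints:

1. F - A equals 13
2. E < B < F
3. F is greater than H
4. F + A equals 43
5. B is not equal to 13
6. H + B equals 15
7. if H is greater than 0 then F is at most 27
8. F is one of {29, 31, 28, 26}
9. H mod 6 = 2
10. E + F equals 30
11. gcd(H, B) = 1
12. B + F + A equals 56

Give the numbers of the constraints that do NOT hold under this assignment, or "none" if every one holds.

The assignment fails constraints 5, 7.

1. F - A = 28 - 15 = 13 — holds.
2. values 2 < 13 < 28 — holds.
3. F = 28, H = 2; 28 > 2 — holds.
4. F + A = 28 + 15 = 43 — holds.
5. B = 13, but 13 is required to differ — does not hold.
6. H + B = 2 + 13 = 15 — holds.
7. H = 2 > 0, so we need F ≤ 27; but F = 28 > 27 — does not hold.
8. F = 28 is in {29, 31, 28, 26} — holds.
9. 2 mod 6 = 2 — holds.
10. E + F = 2 + 28 = 30 — holds.
11. gcd(2, 13) = 1 — holds.
12. B + F + A = 13 + 28 + 15 = 56 — holds.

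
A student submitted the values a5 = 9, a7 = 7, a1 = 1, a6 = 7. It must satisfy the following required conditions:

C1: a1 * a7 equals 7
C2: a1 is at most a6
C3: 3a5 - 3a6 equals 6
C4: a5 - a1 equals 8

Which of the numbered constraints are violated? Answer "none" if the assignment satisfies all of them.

All constraints are satisfied.

C1: a1 * a7 = 1 * 7 = 7 — holds.
C2: a1 = 1, a6 = 7; 1 ≤ 7 — holds.
C3: 3a5 - 3a6 = 3(9) - 3(7) = 6 — holds.
C4: a5 - a1 = 9 - 1 = 8 — holds.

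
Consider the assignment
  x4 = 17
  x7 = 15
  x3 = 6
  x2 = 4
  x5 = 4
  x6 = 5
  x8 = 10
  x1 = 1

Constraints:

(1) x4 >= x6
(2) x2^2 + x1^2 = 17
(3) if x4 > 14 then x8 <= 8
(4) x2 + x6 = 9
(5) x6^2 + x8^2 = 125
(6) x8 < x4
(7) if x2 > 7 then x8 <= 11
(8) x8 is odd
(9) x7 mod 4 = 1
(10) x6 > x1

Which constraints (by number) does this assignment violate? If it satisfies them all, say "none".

Constraints 3, 8, and 9 are violated.

(1) x4 = 17, x6 = 5; 17 ≥ 5 — OK.
(2) x2^2 + x1^2 = 4^2 + 1^2 = 16 + 1 = 17 — OK.
(3) x4 = 17 > 14, so we need x8 ≤ 8; but x8 = 10 > 8 — violated.
(4) x2 + x6 = 4 + 5 = 9 — OK.
(5) x6^2 + x8^2 = 5^2 + 10^2 = 25 + 100 = 125 — OK.
(6) x8 = 10, x4 = 17; 10 < 17 — OK.
(7) x2 = 4, not > 7; antecedent false, conditional vacuously true — OK.
(8) x8 = 10 is even — violated.
(9) 15 mod 4 = 3, not 1 — violated.
(10) x6 = 5, x1 = 1; 5 > 1 — OK.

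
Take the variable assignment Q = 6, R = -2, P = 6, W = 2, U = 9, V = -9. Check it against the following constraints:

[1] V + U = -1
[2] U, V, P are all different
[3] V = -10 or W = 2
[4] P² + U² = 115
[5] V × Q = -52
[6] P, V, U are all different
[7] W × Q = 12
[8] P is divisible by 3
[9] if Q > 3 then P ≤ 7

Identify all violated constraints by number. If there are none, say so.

Constraints 1, 4, and 5 do not hold.

[1] V + U = -9 + 9 = 0, not -1  ✗
[2] values 9, -9, 6 are pairwise distinct  ✓
[3] V = -9 ≠ -10, but W = 2 = 2 (second disjunct)  ✓
[4] P² + U² = 6² + 9² = 36 + 81 = 117, not 115  ✗
[5] V × Q = -9 × 6 = -54, not -52  ✗
[6] values 6, -9, 9 are pairwise distinct  ✓
[7] W × Q = 2 × 6 = 12  ✓
[8] 6 / 3 = 2, so 3 divides 6  ✓
[9] Q = 6 > 3, so we need P ≤ 7; P = 6 ≤ 7  ✓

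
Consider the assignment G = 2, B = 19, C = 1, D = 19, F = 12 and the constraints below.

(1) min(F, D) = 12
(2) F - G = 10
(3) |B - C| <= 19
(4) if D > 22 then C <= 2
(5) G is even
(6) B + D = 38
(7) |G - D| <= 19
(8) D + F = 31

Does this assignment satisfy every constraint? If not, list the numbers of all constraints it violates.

(1) min(12, 19) = 12  OK
(2) F - G = 12 - 2 = 10  OK
(3) |19 - 1| = 18; 18 ≤ 19  OK
(4) D = 19, not > 22; antecedent false, conditional vacuously true  OK
(5) G = 2 is even  OK
(6) B + D = 19 + 19 = 38  OK
(7) |2 - 19| = 17; 17 ≤ 19  OK
(8) D + F = 19 + 12 = 31  OK

None — every constraint holds.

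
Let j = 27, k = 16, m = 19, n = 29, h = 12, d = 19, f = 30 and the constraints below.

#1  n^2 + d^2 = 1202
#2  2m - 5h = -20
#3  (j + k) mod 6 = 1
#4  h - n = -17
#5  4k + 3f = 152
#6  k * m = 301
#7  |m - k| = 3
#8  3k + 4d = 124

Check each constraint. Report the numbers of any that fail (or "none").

No — constraints 2, 5, and 6 are not satisfied.

#1 n^2 + d^2 = 29^2 + 19^2 = 841 + 361 = 1202  ✔
#2 2m - 5h = 2(19) - 5(12) = -22, not -20  ✘
#3 j + k = 43; 43 mod 6 = 1  ✔
#4 h - n = 12 - 29 = -17  ✔
#5 4k + 3f = 4(16) + 3(30) = 154, not 152  ✘
#6 k * m = 16 * 19 = 304, not 301  ✘
#7 |19 - 16| = 3  ✔
#8 3k + 4d = 3(16) + 4(19) = 124  ✔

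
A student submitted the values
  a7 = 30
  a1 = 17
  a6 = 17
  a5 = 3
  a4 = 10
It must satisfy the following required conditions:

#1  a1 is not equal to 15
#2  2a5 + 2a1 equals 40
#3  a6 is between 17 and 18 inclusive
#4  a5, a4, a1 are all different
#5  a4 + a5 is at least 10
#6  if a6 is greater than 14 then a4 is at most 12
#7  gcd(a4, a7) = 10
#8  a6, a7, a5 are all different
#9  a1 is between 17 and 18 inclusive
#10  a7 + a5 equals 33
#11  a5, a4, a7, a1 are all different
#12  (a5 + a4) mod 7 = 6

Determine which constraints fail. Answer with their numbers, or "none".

All constraints are satisfied.

#1 a1 = 17, and 17 ≠ 15 — OK.
#2 2a5 + 2a1 = 2(3) + 2(17) = 40 — OK.
#3 a6 = 17 lies in [17, 18] — OK.
#4 values 3, 10, 17 are pairwise distinct — OK.
#5 a4 + a5 = 10 + 3 = 13; 13 ≥ 10 — OK.
#6 a6 = 17 > 14, so we need a4 ≤ 12; a4 = 10 ≤ 12 — OK.
#7 gcd(10, 30) = 10 — OK.
#8 values 17, 30, 3 are pairwise distinct — OK.
#9 a1 = 17 lies in [17, 18] — OK.
#10 a7 + a5 = 30 + 3 = 33 — OK.
#11 values 3, 10, 30, 17 are pairwise distinct — OK.
#12 a5 + a4 = 13; 13 mod 7 = 6 — OK.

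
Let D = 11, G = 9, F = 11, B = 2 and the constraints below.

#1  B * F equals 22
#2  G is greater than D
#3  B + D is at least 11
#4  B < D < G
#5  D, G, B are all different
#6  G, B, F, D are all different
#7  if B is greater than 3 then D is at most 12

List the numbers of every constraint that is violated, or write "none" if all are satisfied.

No — constraints 2, 4, and 6 are not satisfied.

#1 B * F = 2 * 11 = 22  true
#2 G = 9, D = 11; 9 ≤ 11 (want >)  false
#3 B + D = 2 + 11 = 13; 13 ≥ 11  true
#4 values 2, 11, 9; D = 11 is not < G = 9  false
#5 values 11, 9, 2 are pairwise distinct  true
#6 F = D = 11, not all different  false
#7 B = 2, not > 3; antecedent false, conditional vacuously true  true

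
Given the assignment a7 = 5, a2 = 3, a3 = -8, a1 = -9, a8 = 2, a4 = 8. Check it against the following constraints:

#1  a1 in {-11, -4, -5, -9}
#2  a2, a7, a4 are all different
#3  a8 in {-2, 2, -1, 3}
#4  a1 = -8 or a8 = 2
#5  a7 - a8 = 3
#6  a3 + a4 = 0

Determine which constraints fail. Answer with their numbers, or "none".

#1 a1 = -9 is in {-11, -4, -5, -9}  yes
#2 values 3, 5, 8 are pairwise distinct  yes
#3 a8 = 2 is in {-2, 2, -1, 3}  yes
#4 a1 = -9 ≠ -8, but a8 = 2 = 2 (second disjunct)  yes
#5 a7 - a8 = 5 - 2 = 3  yes
#6 a3 + a4 = -8 + 8 = 0  yes

No violations.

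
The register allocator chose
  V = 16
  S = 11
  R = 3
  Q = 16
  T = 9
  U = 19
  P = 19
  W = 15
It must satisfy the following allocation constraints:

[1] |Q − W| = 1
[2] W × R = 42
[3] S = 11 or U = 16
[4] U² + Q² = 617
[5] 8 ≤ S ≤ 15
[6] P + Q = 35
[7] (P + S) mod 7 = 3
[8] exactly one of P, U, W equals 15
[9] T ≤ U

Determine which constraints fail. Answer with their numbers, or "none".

Constraints 2 and 7 do not hold.

[1] |16 − 15| = 1 — OK.
[2] W × R = 15 × 3 = 45, not 42 — violated.
[3] S = 11 = 11 (first disjunct) — OK.
[4] U² + Q² = 19² + 16² = 361 + 256 = 617 — OK.
[5] S = 11 lies in [8, 15] — OK.
[6] P + Q = 19 + 16 = 35 — OK.
[7] P + S = 30; 30 mod 7 = 2, not 3 — violated.
[8] P=19, U=19, W=15; 1 of them equals 15 — OK.
[9] T = 9, U = 19; 9 ≤ 19 — OK.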